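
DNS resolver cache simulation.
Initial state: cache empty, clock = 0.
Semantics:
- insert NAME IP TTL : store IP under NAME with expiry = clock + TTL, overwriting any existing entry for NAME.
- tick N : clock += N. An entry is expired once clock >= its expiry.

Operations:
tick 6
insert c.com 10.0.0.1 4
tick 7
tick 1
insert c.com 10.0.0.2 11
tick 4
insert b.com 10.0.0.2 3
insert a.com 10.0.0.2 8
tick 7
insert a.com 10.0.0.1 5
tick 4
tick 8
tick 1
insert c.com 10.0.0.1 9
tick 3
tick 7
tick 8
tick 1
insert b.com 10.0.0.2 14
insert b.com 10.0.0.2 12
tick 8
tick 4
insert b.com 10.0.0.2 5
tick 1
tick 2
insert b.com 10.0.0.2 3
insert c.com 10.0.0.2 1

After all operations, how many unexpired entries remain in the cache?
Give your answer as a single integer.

Answer: 2

Derivation:
Op 1: tick 6 -> clock=6.
Op 2: insert c.com -> 10.0.0.1 (expiry=6+4=10). clock=6
Op 3: tick 7 -> clock=13. purged={c.com}
Op 4: tick 1 -> clock=14.
Op 5: insert c.com -> 10.0.0.2 (expiry=14+11=25). clock=14
Op 6: tick 4 -> clock=18.
Op 7: insert b.com -> 10.0.0.2 (expiry=18+3=21). clock=18
Op 8: insert a.com -> 10.0.0.2 (expiry=18+8=26). clock=18
Op 9: tick 7 -> clock=25. purged={b.com,c.com}
Op 10: insert a.com -> 10.0.0.1 (expiry=25+5=30). clock=25
Op 11: tick 4 -> clock=29.
Op 12: tick 8 -> clock=37. purged={a.com}
Op 13: tick 1 -> clock=38.
Op 14: insert c.com -> 10.0.0.1 (expiry=38+9=47). clock=38
Op 15: tick 3 -> clock=41.
Op 16: tick 7 -> clock=48. purged={c.com}
Op 17: tick 8 -> clock=56.
Op 18: tick 1 -> clock=57.
Op 19: insert b.com -> 10.0.0.2 (expiry=57+14=71). clock=57
Op 20: insert b.com -> 10.0.0.2 (expiry=57+12=69). clock=57
Op 21: tick 8 -> clock=65.
Op 22: tick 4 -> clock=69. purged={b.com}
Op 23: insert b.com -> 10.0.0.2 (expiry=69+5=74). clock=69
Op 24: tick 1 -> clock=70.
Op 25: tick 2 -> clock=72.
Op 26: insert b.com -> 10.0.0.2 (expiry=72+3=75). clock=72
Op 27: insert c.com -> 10.0.0.2 (expiry=72+1=73). clock=72
Final cache (unexpired): {b.com,c.com} -> size=2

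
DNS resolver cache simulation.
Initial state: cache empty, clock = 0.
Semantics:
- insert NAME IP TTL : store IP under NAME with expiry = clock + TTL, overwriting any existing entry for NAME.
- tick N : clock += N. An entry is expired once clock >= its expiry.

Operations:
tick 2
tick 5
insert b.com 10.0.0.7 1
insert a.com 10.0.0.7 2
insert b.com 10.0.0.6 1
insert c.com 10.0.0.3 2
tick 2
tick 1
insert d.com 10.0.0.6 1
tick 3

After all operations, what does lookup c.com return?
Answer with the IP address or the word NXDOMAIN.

Op 1: tick 2 -> clock=2.
Op 2: tick 5 -> clock=7.
Op 3: insert b.com -> 10.0.0.7 (expiry=7+1=8). clock=7
Op 4: insert a.com -> 10.0.0.7 (expiry=7+2=9). clock=7
Op 5: insert b.com -> 10.0.0.6 (expiry=7+1=8). clock=7
Op 6: insert c.com -> 10.0.0.3 (expiry=7+2=9). clock=7
Op 7: tick 2 -> clock=9. purged={a.com,b.com,c.com}
Op 8: tick 1 -> clock=10.
Op 9: insert d.com -> 10.0.0.6 (expiry=10+1=11). clock=10
Op 10: tick 3 -> clock=13. purged={d.com}
lookup c.com: not in cache (expired or never inserted)

Answer: NXDOMAIN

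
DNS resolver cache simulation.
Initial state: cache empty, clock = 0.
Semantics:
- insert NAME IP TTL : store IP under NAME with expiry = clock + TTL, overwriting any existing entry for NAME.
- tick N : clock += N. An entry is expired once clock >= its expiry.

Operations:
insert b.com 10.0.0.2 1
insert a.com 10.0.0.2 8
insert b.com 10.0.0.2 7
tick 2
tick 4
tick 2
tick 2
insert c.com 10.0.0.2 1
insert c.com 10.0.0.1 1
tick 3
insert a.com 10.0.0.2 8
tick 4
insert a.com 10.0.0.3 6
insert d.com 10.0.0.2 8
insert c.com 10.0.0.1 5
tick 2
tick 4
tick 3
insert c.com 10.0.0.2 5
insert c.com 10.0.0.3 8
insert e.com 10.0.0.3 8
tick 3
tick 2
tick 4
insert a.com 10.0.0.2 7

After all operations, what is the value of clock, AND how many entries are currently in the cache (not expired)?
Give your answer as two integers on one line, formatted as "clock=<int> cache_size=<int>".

Op 1: insert b.com -> 10.0.0.2 (expiry=0+1=1). clock=0
Op 2: insert a.com -> 10.0.0.2 (expiry=0+8=8). clock=0
Op 3: insert b.com -> 10.0.0.2 (expiry=0+7=7). clock=0
Op 4: tick 2 -> clock=2.
Op 5: tick 4 -> clock=6.
Op 6: tick 2 -> clock=8. purged={a.com,b.com}
Op 7: tick 2 -> clock=10.
Op 8: insert c.com -> 10.0.0.2 (expiry=10+1=11). clock=10
Op 9: insert c.com -> 10.0.0.1 (expiry=10+1=11). clock=10
Op 10: tick 3 -> clock=13. purged={c.com}
Op 11: insert a.com -> 10.0.0.2 (expiry=13+8=21). clock=13
Op 12: tick 4 -> clock=17.
Op 13: insert a.com -> 10.0.0.3 (expiry=17+6=23). clock=17
Op 14: insert d.com -> 10.0.0.2 (expiry=17+8=25). clock=17
Op 15: insert c.com -> 10.0.0.1 (expiry=17+5=22). clock=17
Op 16: tick 2 -> clock=19.
Op 17: tick 4 -> clock=23. purged={a.com,c.com}
Op 18: tick 3 -> clock=26. purged={d.com}
Op 19: insert c.com -> 10.0.0.2 (expiry=26+5=31). clock=26
Op 20: insert c.com -> 10.0.0.3 (expiry=26+8=34). clock=26
Op 21: insert e.com -> 10.0.0.3 (expiry=26+8=34). clock=26
Op 22: tick 3 -> clock=29.
Op 23: tick 2 -> clock=31.
Op 24: tick 4 -> clock=35. purged={c.com,e.com}
Op 25: insert a.com -> 10.0.0.2 (expiry=35+7=42). clock=35
Final clock = 35
Final cache (unexpired): {a.com} -> size=1

Answer: clock=35 cache_size=1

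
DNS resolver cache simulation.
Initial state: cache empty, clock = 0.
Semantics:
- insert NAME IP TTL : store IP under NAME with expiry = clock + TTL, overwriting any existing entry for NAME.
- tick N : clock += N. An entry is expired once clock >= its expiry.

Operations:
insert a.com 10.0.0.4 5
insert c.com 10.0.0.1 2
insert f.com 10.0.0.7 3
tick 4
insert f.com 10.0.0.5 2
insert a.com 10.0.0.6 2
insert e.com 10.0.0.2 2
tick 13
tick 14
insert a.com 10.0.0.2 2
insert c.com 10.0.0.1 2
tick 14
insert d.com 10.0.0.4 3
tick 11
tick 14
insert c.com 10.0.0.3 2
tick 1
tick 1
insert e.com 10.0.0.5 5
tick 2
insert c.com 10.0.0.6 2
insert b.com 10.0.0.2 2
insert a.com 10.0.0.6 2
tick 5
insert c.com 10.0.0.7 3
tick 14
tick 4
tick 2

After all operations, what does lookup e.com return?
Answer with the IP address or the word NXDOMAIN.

Answer: NXDOMAIN

Derivation:
Op 1: insert a.com -> 10.0.0.4 (expiry=0+5=5). clock=0
Op 2: insert c.com -> 10.0.0.1 (expiry=0+2=2). clock=0
Op 3: insert f.com -> 10.0.0.7 (expiry=0+3=3). clock=0
Op 4: tick 4 -> clock=4. purged={c.com,f.com}
Op 5: insert f.com -> 10.0.0.5 (expiry=4+2=6). clock=4
Op 6: insert a.com -> 10.0.0.6 (expiry=4+2=6). clock=4
Op 7: insert e.com -> 10.0.0.2 (expiry=4+2=6). clock=4
Op 8: tick 13 -> clock=17. purged={a.com,e.com,f.com}
Op 9: tick 14 -> clock=31.
Op 10: insert a.com -> 10.0.0.2 (expiry=31+2=33). clock=31
Op 11: insert c.com -> 10.0.0.1 (expiry=31+2=33). clock=31
Op 12: tick 14 -> clock=45. purged={a.com,c.com}
Op 13: insert d.com -> 10.0.0.4 (expiry=45+3=48). clock=45
Op 14: tick 11 -> clock=56. purged={d.com}
Op 15: tick 14 -> clock=70.
Op 16: insert c.com -> 10.0.0.3 (expiry=70+2=72). clock=70
Op 17: tick 1 -> clock=71.
Op 18: tick 1 -> clock=72. purged={c.com}
Op 19: insert e.com -> 10.0.0.5 (expiry=72+5=77). clock=72
Op 20: tick 2 -> clock=74.
Op 21: insert c.com -> 10.0.0.6 (expiry=74+2=76). clock=74
Op 22: insert b.com -> 10.0.0.2 (expiry=74+2=76). clock=74
Op 23: insert a.com -> 10.0.0.6 (expiry=74+2=76). clock=74
Op 24: tick 5 -> clock=79. purged={a.com,b.com,c.com,e.com}
Op 25: insert c.com -> 10.0.0.7 (expiry=79+3=82). clock=79
Op 26: tick 14 -> clock=93. purged={c.com}
Op 27: tick 4 -> clock=97.
Op 28: tick 2 -> clock=99.
lookup e.com: not in cache (expired or never inserted)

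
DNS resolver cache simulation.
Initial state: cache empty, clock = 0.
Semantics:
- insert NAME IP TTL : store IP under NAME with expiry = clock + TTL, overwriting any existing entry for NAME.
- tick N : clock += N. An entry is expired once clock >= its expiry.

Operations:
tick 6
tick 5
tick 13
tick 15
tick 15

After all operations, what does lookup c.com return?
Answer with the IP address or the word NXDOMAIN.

Answer: NXDOMAIN

Derivation:
Op 1: tick 6 -> clock=6.
Op 2: tick 5 -> clock=11.
Op 3: tick 13 -> clock=24.
Op 4: tick 15 -> clock=39.
Op 5: tick 15 -> clock=54.
lookup c.com: not in cache (expired or never inserted)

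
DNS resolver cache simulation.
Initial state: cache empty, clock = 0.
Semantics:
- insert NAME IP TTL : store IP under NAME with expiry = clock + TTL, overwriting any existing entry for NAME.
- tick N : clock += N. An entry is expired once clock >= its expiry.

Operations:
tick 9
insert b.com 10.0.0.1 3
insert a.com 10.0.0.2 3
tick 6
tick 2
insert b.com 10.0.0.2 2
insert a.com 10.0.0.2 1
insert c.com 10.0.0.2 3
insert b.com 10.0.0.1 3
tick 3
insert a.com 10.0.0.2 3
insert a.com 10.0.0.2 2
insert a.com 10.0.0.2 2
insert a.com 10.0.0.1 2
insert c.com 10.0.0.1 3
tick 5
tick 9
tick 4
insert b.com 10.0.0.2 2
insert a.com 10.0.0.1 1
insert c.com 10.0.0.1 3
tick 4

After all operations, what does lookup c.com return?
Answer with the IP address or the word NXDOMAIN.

Op 1: tick 9 -> clock=9.
Op 2: insert b.com -> 10.0.0.1 (expiry=9+3=12). clock=9
Op 3: insert a.com -> 10.0.0.2 (expiry=9+3=12). clock=9
Op 4: tick 6 -> clock=15. purged={a.com,b.com}
Op 5: tick 2 -> clock=17.
Op 6: insert b.com -> 10.0.0.2 (expiry=17+2=19). clock=17
Op 7: insert a.com -> 10.0.0.2 (expiry=17+1=18). clock=17
Op 8: insert c.com -> 10.0.0.2 (expiry=17+3=20). clock=17
Op 9: insert b.com -> 10.0.0.1 (expiry=17+3=20). clock=17
Op 10: tick 3 -> clock=20. purged={a.com,b.com,c.com}
Op 11: insert a.com -> 10.0.0.2 (expiry=20+3=23). clock=20
Op 12: insert a.com -> 10.0.0.2 (expiry=20+2=22). clock=20
Op 13: insert a.com -> 10.0.0.2 (expiry=20+2=22). clock=20
Op 14: insert a.com -> 10.0.0.1 (expiry=20+2=22). clock=20
Op 15: insert c.com -> 10.0.0.1 (expiry=20+3=23). clock=20
Op 16: tick 5 -> clock=25. purged={a.com,c.com}
Op 17: tick 9 -> clock=34.
Op 18: tick 4 -> clock=38.
Op 19: insert b.com -> 10.0.0.2 (expiry=38+2=40). clock=38
Op 20: insert a.com -> 10.0.0.1 (expiry=38+1=39). clock=38
Op 21: insert c.com -> 10.0.0.1 (expiry=38+3=41). clock=38
Op 22: tick 4 -> clock=42. purged={a.com,b.com,c.com}
lookup c.com: not in cache (expired or never inserted)

Answer: NXDOMAIN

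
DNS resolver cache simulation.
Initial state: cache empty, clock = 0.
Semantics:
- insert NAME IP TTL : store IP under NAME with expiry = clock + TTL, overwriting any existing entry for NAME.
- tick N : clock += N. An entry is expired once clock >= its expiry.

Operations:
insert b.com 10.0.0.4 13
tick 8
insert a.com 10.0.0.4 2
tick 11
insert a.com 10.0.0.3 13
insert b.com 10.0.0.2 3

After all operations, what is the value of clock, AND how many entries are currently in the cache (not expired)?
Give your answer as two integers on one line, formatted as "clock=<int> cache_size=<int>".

Answer: clock=19 cache_size=2

Derivation:
Op 1: insert b.com -> 10.0.0.4 (expiry=0+13=13). clock=0
Op 2: tick 8 -> clock=8.
Op 3: insert a.com -> 10.0.0.4 (expiry=8+2=10). clock=8
Op 4: tick 11 -> clock=19. purged={a.com,b.com}
Op 5: insert a.com -> 10.0.0.3 (expiry=19+13=32). clock=19
Op 6: insert b.com -> 10.0.0.2 (expiry=19+3=22). clock=19
Final clock = 19
Final cache (unexpired): {a.com,b.com} -> size=2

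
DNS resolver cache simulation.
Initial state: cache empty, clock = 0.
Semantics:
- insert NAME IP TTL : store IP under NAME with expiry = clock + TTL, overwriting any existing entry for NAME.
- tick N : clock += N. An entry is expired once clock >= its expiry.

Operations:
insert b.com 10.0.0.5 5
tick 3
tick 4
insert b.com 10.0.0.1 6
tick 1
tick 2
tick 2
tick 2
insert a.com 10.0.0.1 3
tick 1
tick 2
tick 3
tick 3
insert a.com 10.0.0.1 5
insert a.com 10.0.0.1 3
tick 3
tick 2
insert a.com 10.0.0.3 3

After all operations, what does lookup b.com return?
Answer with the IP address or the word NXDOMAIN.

Op 1: insert b.com -> 10.0.0.5 (expiry=0+5=5). clock=0
Op 2: tick 3 -> clock=3.
Op 3: tick 4 -> clock=7. purged={b.com}
Op 4: insert b.com -> 10.0.0.1 (expiry=7+6=13). clock=7
Op 5: tick 1 -> clock=8.
Op 6: tick 2 -> clock=10.
Op 7: tick 2 -> clock=12.
Op 8: tick 2 -> clock=14. purged={b.com}
Op 9: insert a.com -> 10.0.0.1 (expiry=14+3=17). clock=14
Op 10: tick 1 -> clock=15.
Op 11: tick 2 -> clock=17. purged={a.com}
Op 12: tick 3 -> clock=20.
Op 13: tick 3 -> clock=23.
Op 14: insert a.com -> 10.0.0.1 (expiry=23+5=28). clock=23
Op 15: insert a.com -> 10.0.0.1 (expiry=23+3=26). clock=23
Op 16: tick 3 -> clock=26. purged={a.com}
Op 17: tick 2 -> clock=28.
Op 18: insert a.com -> 10.0.0.3 (expiry=28+3=31). clock=28
lookup b.com: not in cache (expired or never inserted)

Answer: NXDOMAIN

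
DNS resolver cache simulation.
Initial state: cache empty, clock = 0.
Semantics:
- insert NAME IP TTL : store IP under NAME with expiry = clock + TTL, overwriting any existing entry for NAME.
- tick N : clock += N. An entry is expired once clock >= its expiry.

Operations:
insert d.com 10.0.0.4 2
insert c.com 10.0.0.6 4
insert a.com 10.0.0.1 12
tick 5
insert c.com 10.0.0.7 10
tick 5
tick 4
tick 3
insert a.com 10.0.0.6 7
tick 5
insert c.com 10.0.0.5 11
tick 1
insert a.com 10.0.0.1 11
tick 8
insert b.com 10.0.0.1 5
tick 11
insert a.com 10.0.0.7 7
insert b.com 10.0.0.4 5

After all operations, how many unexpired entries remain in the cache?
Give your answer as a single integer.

Answer: 2

Derivation:
Op 1: insert d.com -> 10.0.0.4 (expiry=0+2=2). clock=0
Op 2: insert c.com -> 10.0.0.6 (expiry=0+4=4). clock=0
Op 3: insert a.com -> 10.0.0.1 (expiry=0+12=12). clock=0
Op 4: tick 5 -> clock=5. purged={c.com,d.com}
Op 5: insert c.com -> 10.0.0.7 (expiry=5+10=15). clock=5
Op 6: tick 5 -> clock=10.
Op 7: tick 4 -> clock=14. purged={a.com}
Op 8: tick 3 -> clock=17. purged={c.com}
Op 9: insert a.com -> 10.0.0.6 (expiry=17+7=24). clock=17
Op 10: tick 5 -> clock=22.
Op 11: insert c.com -> 10.0.0.5 (expiry=22+11=33). clock=22
Op 12: tick 1 -> clock=23.
Op 13: insert a.com -> 10.0.0.1 (expiry=23+11=34). clock=23
Op 14: tick 8 -> clock=31.
Op 15: insert b.com -> 10.0.0.1 (expiry=31+5=36). clock=31
Op 16: tick 11 -> clock=42. purged={a.com,b.com,c.com}
Op 17: insert a.com -> 10.0.0.7 (expiry=42+7=49). clock=42
Op 18: insert b.com -> 10.0.0.4 (expiry=42+5=47). clock=42
Final cache (unexpired): {a.com,b.com} -> size=2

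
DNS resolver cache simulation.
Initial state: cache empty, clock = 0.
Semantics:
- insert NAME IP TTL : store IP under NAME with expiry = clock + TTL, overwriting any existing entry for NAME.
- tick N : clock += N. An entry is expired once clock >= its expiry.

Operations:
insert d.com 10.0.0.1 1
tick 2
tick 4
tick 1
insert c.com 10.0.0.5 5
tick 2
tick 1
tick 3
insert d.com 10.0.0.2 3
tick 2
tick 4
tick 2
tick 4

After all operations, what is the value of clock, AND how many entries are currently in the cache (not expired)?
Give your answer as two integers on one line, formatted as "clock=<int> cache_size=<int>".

Answer: clock=25 cache_size=0

Derivation:
Op 1: insert d.com -> 10.0.0.1 (expiry=0+1=1). clock=0
Op 2: tick 2 -> clock=2. purged={d.com}
Op 3: tick 4 -> clock=6.
Op 4: tick 1 -> clock=7.
Op 5: insert c.com -> 10.0.0.5 (expiry=7+5=12). clock=7
Op 6: tick 2 -> clock=9.
Op 7: tick 1 -> clock=10.
Op 8: tick 3 -> clock=13. purged={c.com}
Op 9: insert d.com -> 10.0.0.2 (expiry=13+3=16). clock=13
Op 10: tick 2 -> clock=15.
Op 11: tick 4 -> clock=19. purged={d.com}
Op 12: tick 2 -> clock=21.
Op 13: tick 4 -> clock=25.
Final clock = 25
Final cache (unexpired): {} -> size=0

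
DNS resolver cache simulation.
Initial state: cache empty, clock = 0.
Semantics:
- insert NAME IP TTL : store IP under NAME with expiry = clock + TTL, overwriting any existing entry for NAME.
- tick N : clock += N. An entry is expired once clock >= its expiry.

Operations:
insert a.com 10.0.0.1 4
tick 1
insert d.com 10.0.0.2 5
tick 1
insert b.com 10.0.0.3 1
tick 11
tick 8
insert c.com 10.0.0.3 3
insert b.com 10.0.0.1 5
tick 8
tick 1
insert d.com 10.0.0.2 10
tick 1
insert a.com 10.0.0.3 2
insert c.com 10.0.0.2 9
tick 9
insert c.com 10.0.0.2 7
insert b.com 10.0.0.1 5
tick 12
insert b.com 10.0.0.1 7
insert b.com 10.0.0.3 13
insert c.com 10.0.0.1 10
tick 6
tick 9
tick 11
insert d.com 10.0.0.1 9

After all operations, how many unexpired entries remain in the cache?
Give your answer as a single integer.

Answer: 1

Derivation:
Op 1: insert a.com -> 10.0.0.1 (expiry=0+4=4). clock=0
Op 2: tick 1 -> clock=1.
Op 3: insert d.com -> 10.0.0.2 (expiry=1+5=6). clock=1
Op 4: tick 1 -> clock=2.
Op 5: insert b.com -> 10.0.0.3 (expiry=2+1=3). clock=2
Op 6: tick 11 -> clock=13. purged={a.com,b.com,d.com}
Op 7: tick 8 -> clock=21.
Op 8: insert c.com -> 10.0.0.3 (expiry=21+3=24). clock=21
Op 9: insert b.com -> 10.0.0.1 (expiry=21+5=26). clock=21
Op 10: tick 8 -> clock=29. purged={b.com,c.com}
Op 11: tick 1 -> clock=30.
Op 12: insert d.com -> 10.0.0.2 (expiry=30+10=40). clock=30
Op 13: tick 1 -> clock=31.
Op 14: insert a.com -> 10.0.0.3 (expiry=31+2=33). clock=31
Op 15: insert c.com -> 10.0.0.2 (expiry=31+9=40). clock=31
Op 16: tick 9 -> clock=40. purged={a.com,c.com,d.com}
Op 17: insert c.com -> 10.0.0.2 (expiry=40+7=47). clock=40
Op 18: insert b.com -> 10.0.0.1 (expiry=40+5=45). clock=40
Op 19: tick 12 -> clock=52. purged={b.com,c.com}
Op 20: insert b.com -> 10.0.0.1 (expiry=52+7=59). clock=52
Op 21: insert b.com -> 10.0.0.3 (expiry=52+13=65). clock=52
Op 22: insert c.com -> 10.0.0.1 (expiry=52+10=62). clock=52
Op 23: tick 6 -> clock=58.
Op 24: tick 9 -> clock=67. purged={b.com,c.com}
Op 25: tick 11 -> clock=78.
Op 26: insert d.com -> 10.0.0.1 (expiry=78+9=87). clock=78
Final cache (unexpired): {d.com} -> size=1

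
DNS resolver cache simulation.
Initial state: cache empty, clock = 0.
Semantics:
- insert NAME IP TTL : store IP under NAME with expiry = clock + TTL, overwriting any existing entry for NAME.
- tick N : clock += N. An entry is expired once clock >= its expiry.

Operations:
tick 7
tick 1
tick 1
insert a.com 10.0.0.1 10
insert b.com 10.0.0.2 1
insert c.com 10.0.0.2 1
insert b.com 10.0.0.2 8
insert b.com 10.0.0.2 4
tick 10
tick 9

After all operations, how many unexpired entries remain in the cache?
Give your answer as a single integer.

Answer: 0

Derivation:
Op 1: tick 7 -> clock=7.
Op 2: tick 1 -> clock=8.
Op 3: tick 1 -> clock=9.
Op 4: insert a.com -> 10.0.0.1 (expiry=9+10=19). clock=9
Op 5: insert b.com -> 10.0.0.2 (expiry=9+1=10). clock=9
Op 6: insert c.com -> 10.0.0.2 (expiry=9+1=10). clock=9
Op 7: insert b.com -> 10.0.0.2 (expiry=9+8=17). clock=9
Op 8: insert b.com -> 10.0.0.2 (expiry=9+4=13). clock=9
Op 9: tick 10 -> clock=19. purged={a.com,b.com,c.com}
Op 10: tick 9 -> clock=28.
Final cache (unexpired): {} -> size=0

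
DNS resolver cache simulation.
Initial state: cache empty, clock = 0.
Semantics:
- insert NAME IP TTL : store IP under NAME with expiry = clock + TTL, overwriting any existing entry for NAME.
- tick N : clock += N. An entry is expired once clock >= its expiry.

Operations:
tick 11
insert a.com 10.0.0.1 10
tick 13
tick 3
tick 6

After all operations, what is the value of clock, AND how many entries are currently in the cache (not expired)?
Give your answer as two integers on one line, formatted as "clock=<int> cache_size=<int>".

Op 1: tick 11 -> clock=11.
Op 2: insert a.com -> 10.0.0.1 (expiry=11+10=21). clock=11
Op 3: tick 13 -> clock=24. purged={a.com}
Op 4: tick 3 -> clock=27.
Op 5: tick 6 -> clock=33.
Final clock = 33
Final cache (unexpired): {} -> size=0

Answer: clock=33 cache_size=0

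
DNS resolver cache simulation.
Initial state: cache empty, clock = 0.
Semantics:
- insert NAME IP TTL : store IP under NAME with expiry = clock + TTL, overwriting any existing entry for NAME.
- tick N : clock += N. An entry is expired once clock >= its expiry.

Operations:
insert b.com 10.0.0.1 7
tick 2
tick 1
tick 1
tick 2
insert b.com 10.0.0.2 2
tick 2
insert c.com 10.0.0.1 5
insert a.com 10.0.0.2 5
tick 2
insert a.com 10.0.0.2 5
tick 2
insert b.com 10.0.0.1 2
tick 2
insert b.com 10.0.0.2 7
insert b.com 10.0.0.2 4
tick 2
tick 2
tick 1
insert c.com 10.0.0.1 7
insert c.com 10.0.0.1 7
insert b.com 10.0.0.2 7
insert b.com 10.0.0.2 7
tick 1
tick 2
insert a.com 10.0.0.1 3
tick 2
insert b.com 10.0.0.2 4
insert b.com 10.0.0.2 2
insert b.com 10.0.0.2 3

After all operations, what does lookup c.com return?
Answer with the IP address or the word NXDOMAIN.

Answer: 10.0.0.1

Derivation:
Op 1: insert b.com -> 10.0.0.1 (expiry=0+7=7). clock=0
Op 2: tick 2 -> clock=2.
Op 3: tick 1 -> clock=3.
Op 4: tick 1 -> clock=4.
Op 5: tick 2 -> clock=6.
Op 6: insert b.com -> 10.0.0.2 (expiry=6+2=8). clock=6
Op 7: tick 2 -> clock=8. purged={b.com}
Op 8: insert c.com -> 10.0.0.1 (expiry=8+5=13). clock=8
Op 9: insert a.com -> 10.0.0.2 (expiry=8+5=13). clock=8
Op 10: tick 2 -> clock=10.
Op 11: insert a.com -> 10.0.0.2 (expiry=10+5=15). clock=10
Op 12: tick 2 -> clock=12.
Op 13: insert b.com -> 10.0.0.1 (expiry=12+2=14). clock=12
Op 14: tick 2 -> clock=14. purged={b.com,c.com}
Op 15: insert b.com -> 10.0.0.2 (expiry=14+7=21). clock=14
Op 16: insert b.com -> 10.0.0.2 (expiry=14+4=18). clock=14
Op 17: tick 2 -> clock=16. purged={a.com}
Op 18: tick 2 -> clock=18. purged={b.com}
Op 19: tick 1 -> clock=19.
Op 20: insert c.com -> 10.0.0.1 (expiry=19+7=26). clock=19
Op 21: insert c.com -> 10.0.0.1 (expiry=19+7=26). clock=19
Op 22: insert b.com -> 10.0.0.2 (expiry=19+7=26). clock=19
Op 23: insert b.com -> 10.0.0.2 (expiry=19+7=26). clock=19
Op 24: tick 1 -> clock=20.
Op 25: tick 2 -> clock=22.
Op 26: insert a.com -> 10.0.0.1 (expiry=22+3=25). clock=22
Op 27: tick 2 -> clock=24.
Op 28: insert b.com -> 10.0.0.2 (expiry=24+4=28). clock=24
Op 29: insert b.com -> 10.0.0.2 (expiry=24+2=26). clock=24
Op 30: insert b.com -> 10.0.0.2 (expiry=24+3=27). clock=24
lookup c.com: present, ip=10.0.0.1 expiry=26 > clock=24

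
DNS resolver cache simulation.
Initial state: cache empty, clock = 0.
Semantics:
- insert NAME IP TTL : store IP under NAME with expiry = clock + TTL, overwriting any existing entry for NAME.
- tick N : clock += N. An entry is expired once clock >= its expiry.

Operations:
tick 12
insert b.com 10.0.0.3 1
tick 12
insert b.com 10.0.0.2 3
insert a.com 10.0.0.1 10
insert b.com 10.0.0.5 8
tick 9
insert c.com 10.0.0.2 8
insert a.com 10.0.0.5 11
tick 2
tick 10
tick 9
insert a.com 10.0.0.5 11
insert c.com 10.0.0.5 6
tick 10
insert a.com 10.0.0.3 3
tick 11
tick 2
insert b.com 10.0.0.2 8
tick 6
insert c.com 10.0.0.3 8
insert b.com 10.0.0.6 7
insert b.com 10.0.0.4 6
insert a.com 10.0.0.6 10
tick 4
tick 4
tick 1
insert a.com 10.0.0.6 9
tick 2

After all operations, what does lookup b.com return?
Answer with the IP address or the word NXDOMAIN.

Op 1: tick 12 -> clock=12.
Op 2: insert b.com -> 10.0.0.3 (expiry=12+1=13). clock=12
Op 3: tick 12 -> clock=24. purged={b.com}
Op 4: insert b.com -> 10.0.0.2 (expiry=24+3=27). clock=24
Op 5: insert a.com -> 10.0.0.1 (expiry=24+10=34). clock=24
Op 6: insert b.com -> 10.0.0.5 (expiry=24+8=32). clock=24
Op 7: tick 9 -> clock=33. purged={b.com}
Op 8: insert c.com -> 10.0.0.2 (expiry=33+8=41). clock=33
Op 9: insert a.com -> 10.0.0.5 (expiry=33+11=44). clock=33
Op 10: tick 2 -> clock=35.
Op 11: tick 10 -> clock=45. purged={a.com,c.com}
Op 12: tick 9 -> clock=54.
Op 13: insert a.com -> 10.0.0.5 (expiry=54+11=65). clock=54
Op 14: insert c.com -> 10.0.0.5 (expiry=54+6=60). clock=54
Op 15: tick 10 -> clock=64. purged={c.com}
Op 16: insert a.com -> 10.0.0.3 (expiry=64+3=67). clock=64
Op 17: tick 11 -> clock=75. purged={a.com}
Op 18: tick 2 -> clock=77.
Op 19: insert b.com -> 10.0.0.2 (expiry=77+8=85). clock=77
Op 20: tick 6 -> clock=83.
Op 21: insert c.com -> 10.0.0.3 (expiry=83+8=91). clock=83
Op 22: insert b.com -> 10.0.0.6 (expiry=83+7=90). clock=83
Op 23: insert b.com -> 10.0.0.4 (expiry=83+6=89). clock=83
Op 24: insert a.com -> 10.0.0.6 (expiry=83+10=93). clock=83
Op 25: tick 4 -> clock=87.
Op 26: tick 4 -> clock=91. purged={b.com,c.com}
Op 27: tick 1 -> clock=92.
Op 28: insert a.com -> 10.0.0.6 (expiry=92+9=101). clock=92
Op 29: tick 2 -> clock=94.
lookup b.com: not in cache (expired or never inserted)

Answer: NXDOMAIN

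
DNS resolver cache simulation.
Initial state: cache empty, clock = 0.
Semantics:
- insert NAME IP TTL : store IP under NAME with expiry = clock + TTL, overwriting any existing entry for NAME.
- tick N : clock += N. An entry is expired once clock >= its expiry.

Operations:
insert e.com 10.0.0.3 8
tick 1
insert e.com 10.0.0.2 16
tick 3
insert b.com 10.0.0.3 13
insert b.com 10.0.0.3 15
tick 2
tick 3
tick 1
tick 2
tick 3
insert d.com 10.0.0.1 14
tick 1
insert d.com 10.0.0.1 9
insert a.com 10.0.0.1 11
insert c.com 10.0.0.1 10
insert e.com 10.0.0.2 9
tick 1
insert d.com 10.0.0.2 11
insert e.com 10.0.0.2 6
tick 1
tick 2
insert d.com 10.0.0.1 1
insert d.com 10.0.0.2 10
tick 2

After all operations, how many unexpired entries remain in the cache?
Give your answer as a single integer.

Answer: 4

Derivation:
Op 1: insert e.com -> 10.0.0.3 (expiry=0+8=8). clock=0
Op 2: tick 1 -> clock=1.
Op 3: insert e.com -> 10.0.0.2 (expiry=1+16=17). clock=1
Op 4: tick 3 -> clock=4.
Op 5: insert b.com -> 10.0.0.3 (expiry=4+13=17). clock=4
Op 6: insert b.com -> 10.0.0.3 (expiry=4+15=19). clock=4
Op 7: tick 2 -> clock=6.
Op 8: tick 3 -> clock=9.
Op 9: tick 1 -> clock=10.
Op 10: tick 2 -> clock=12.
Op 11: tick 3 -> clock=15.
Op 12: insert d.com -> 10.0.0.1 (expiry=15+14=29). clock=15
Op 13: tick 1 -> clock=16.
Op 14: insert d.com -> 10.0.0.1 (expiry=16+9=25). clock=16
Op 15: insert a.com -> 10.0.0.1 (expiry=16+11=27). clock=16
Op 16: insert c.com -> 10.0.0.1 (expiry=16+10=26). clock=16
Op 17: insert e.com -> 10.0.0.2 (expiry=16+9=25). clock=16
Op 18: tick 1 -> clock=17.
Op 19: insert d.com -> 10.0.0.2 (expiry=17+11=28). clock=17
Op 20: insert e.com -> 10.0.0.2 (expiry=17+6=23). clock=17
Op 21: tick 1 -> clock=18.
Op 22: tick 2 -> clock=20. purged={b.com}
Op 23: insert d.com -> 10.0.0.1 (expiry=20+1=21). clock=20
Op 24: insert d.com -> 10.0.0.2 (expiry=20+10=30). clock=20
Op 25: tick 2 -> clock=22.
Final cache (unexpired): {a.com,c.com,d.com,e.com} -> size=4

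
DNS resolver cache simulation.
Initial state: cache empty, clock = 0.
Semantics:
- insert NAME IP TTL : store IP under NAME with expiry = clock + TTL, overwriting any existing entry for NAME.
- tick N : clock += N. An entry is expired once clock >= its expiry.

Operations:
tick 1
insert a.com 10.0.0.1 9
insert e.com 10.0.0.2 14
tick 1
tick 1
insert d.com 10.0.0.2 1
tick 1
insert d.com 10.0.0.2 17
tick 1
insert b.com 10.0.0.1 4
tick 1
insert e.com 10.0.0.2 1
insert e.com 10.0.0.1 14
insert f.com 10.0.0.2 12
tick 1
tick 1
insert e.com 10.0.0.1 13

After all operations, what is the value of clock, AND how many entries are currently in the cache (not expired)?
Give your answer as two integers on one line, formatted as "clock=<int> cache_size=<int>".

Op 1: tick 1 -> clock=1.
Op 2: insert a.com -> 10.0.0.1 (expiry=1+9=10). clock=1
Op 3: insert e.com -> 10.0.0.2 (expiry=1+14=15). clock=1
Op 4: tick 1 -> clock=2.
Op 5: tick 1 -> clock=3.
Op 6: insert d.com -> 10.0.0.2 (expiry=3+1=4). clock=3
Op 7: tick 1 -> clock=4. purged={d.com}
Op 8: insert d.com -> 10.0.0.2 (expiry=4+17=21). clock=4
Op 9: tick 1 -> clock=5.
Op 10: insert b.com -> 10.0.0.1 (expiry=5+4=9). clock=5
Op 11: tick 1 -> clock=6.
Op 12: insert e.com -> 10.0.0.2 (expiry=6+1=7). clock=6
Op 13: insert e.com -> 10.0.0.1 (expiry=6+14=20). clock=6
Op 14: insert f.com -> 10.0.0.2 (expiry=6+12=18). clock=6
Op 15: tick 1 -> clock=7.
Op 16: tick 1 -> clock=8.
Op 17: insert e.com -> 10.0.0.1 (expiry=8+13=21). clock=8
Final clock = 8
Final cache (unexpired): {a.com,b.com,d.com,e.com,f.com} -> size=5

Answer: clock=8 cache_size=5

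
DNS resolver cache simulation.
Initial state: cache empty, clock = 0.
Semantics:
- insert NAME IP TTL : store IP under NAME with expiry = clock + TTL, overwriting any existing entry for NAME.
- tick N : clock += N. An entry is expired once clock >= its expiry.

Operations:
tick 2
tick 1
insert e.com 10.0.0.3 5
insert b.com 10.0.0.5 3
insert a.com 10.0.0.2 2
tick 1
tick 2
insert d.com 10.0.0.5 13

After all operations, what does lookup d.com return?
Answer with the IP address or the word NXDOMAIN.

Answer: 10.0.0.5

Derivation:
Op 1: tick 2 -> clock=2.
Op 2: tick 1 -> clock=3.
Op 3: insert e.com -> 10.0.0.3 (expiry=3+5=8). clock=3
Op 4: insert b.com -> 10.0.0.5 (expiry=3+3=6). clock=3
Op 5: insert a.com -> 10.0.0.2 (expiry=3+2=5). clock=3
Op 6: tick 1 -> clock=4.
Op 7: tick 2 -> clock=6. purged={a.com,b.com}
Op 8: insert d.com -> 10.0.0.5 (expiry=6+13=19). clock=6
lookup d.com: present, ip=10.0.0.5 expiry=19 > clock=6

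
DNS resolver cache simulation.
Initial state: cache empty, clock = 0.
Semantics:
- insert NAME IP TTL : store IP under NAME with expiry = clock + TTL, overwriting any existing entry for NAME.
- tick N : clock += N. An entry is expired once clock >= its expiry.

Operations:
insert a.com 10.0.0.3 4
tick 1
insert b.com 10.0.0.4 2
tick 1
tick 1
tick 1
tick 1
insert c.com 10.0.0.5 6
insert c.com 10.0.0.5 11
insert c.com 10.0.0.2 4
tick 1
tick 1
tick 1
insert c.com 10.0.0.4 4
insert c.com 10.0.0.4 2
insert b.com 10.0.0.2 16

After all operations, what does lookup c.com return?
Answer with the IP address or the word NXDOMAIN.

Answer: 10.0.0.4

Derivation:
Op 1: insert a.com -> 10.0.0.3 (expiry=0+4=4). clock=0
Op 2: tick 1 -> clock=1.
Op 3: insert b.com -> 10.0.0.4 (expiry=1+2=3). clock=1
Op 4: tick 1 -> clock=2.
Op 5: tick 1 -> clock=3. purged={b.com}
Op 6: tick 1 -> clock=4. purged={a.com}
Op 7: tick 1 -> clock=5.
Op 8: insert c.com -> 10.0.0.5 (expiry=5+6=11). clock=5
Op 9: insert c.com -> 10.0.0.5 (expiry=5+11=16). clock=5
Op 10: insert c.com -> 10.0.0.2 (expiry=5+4=9). clock=5
Op 11: tick 1 -> clock=6.
Op 12: tick 1 -> clock=7.
Op 13: tick 1 -> clock=8.
Op 14: insert c.com -> 10.0.0.4 (expiry=8+4=12). clock=8
Op 15: insert c.com -> 10.0.0.4 (expiry=8+2=10). clock=8
Op 16: insert b.com -> 10.0.0.2 (expiry=8+16=24). clock=8
lookup c.com: present, ip=10.0.0.4 expiry=10 > clock=8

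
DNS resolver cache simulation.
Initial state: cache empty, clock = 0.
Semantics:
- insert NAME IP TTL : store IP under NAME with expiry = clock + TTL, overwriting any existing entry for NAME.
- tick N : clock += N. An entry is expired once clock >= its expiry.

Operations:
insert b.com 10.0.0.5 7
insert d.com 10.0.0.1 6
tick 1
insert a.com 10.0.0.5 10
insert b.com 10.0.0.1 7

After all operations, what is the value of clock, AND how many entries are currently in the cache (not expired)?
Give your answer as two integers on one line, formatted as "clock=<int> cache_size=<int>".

Op 1: insert b.com -> 10.0.0.5 (expiry=0+7=7). clock=0
Op 2: insert d.com -> 10.0.0.1 (expiry=0+6=6). clock=0
Op 3: tick 1 -> clock=1.
Op 4: insert a.com -> 10.0.0.5 (expiry=1+10=11). clock=1
Op 5: insert b.com -> 10.0.0.1 (expiry=1+7=8). clock=1
Final clock = 1
Final cache (unexpired): {a.com,b.com,d.com} -> size=3

Answer: clock=1 cache_size=3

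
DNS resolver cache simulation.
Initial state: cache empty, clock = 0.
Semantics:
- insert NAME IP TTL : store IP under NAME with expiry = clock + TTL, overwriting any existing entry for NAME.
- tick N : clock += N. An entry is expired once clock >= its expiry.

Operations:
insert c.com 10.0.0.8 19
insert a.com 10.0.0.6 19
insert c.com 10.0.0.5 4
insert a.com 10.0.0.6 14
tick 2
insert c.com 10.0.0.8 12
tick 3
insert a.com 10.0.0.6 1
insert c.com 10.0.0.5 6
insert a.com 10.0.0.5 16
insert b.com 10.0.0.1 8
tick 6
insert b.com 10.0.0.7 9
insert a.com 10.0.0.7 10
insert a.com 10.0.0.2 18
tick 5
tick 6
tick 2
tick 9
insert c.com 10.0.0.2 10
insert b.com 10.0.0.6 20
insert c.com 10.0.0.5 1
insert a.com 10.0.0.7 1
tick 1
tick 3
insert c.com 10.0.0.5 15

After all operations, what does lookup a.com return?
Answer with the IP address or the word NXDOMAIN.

Answer: NXDOMAIN

Derivation:
Op 1: insert c.com -> 10.0.0.8 (expiry=0+19=19). clock=0
Op 2: insert a.com -> 10.0.0.6 (expiry=0+19=19). clock=0
Op 3: insert c.com -> 10.0.0.5 (expiry=0+4=4). clock=0
Op 4: insert a.com -> 10.0.0.6 (expiry=0+14=14). clock=0
Op 5: tick 2 -> clock=2.
Op 6: insert c.com -> 10.0.0.8 (expiry=2+12=14). clock=2
Op 7: tick 3 -> clock=5.
Op 8: insert a.com -> 10.0.0.6 (expiry=5+1=6). clock=5
Op 9: insert c.com -> 10.0.0.5 (expiry=5+6=11). clock=5
Op 10: insert a.com -> 10.0.0.5 (expiry=5+16=21). clock=5
Op 11: insert b.com -> 10.0.0.1 (expiry=5+8=13). clock=5
Op 12: tick 6 -> clock=11. purged={c.com}
Op 13: insert b.com -> 10.0.0.7 (expiry=11+9=20). clock=11
Op 14: insert a.com -> 10.0.0.7 (expiry=11+10=21). clock=11
Op 15: insert a.com -> 10.0.0.2 (expiry=11+18=29). clock=11
Op 16: tick 5 -> clock=16.
Op 17: tick 6 -> clock=22. purged={b.com}
Op 18: tick 2 -> clock=24.
Op 19: tick 9 -> clock=33. purged={a.com}
Op 20: insert c.com -> 10.0.0.2 (expiry=33+10=43). clock=33
Op 21: insert b.com -> 10.0.0.6 (expiry=33+20=53). clock=33
Op 22: insert c.com -> 10.0.0.5 (expiry=33+1=34). clock=33
Op 23: insert a.com -> 10.0.0.7 (expiry=33+1=34). clock=33
Op 24: tick 1 -> clock=34. purged={a.com,c.com}
Op 25: tick 3 -> clock=37.
Op 26: insert c.com -> 10.0.0.5 (expiry=37+15=52). clock=37
lookup a.com: not in cache (expired or never inserted)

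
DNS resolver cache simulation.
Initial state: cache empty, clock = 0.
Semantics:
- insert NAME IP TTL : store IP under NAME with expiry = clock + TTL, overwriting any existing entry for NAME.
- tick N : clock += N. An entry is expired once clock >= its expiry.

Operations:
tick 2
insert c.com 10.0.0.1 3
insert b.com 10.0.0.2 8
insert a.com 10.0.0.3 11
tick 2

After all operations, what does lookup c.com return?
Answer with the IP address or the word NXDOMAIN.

Answer: 10.0.0.1

Derivation:
Op 1: tick 2 -> clock=2.
Op 2: insert c.com -> 10.0.0.1 (expiry=2+3=5). clock=2
Op 3: insert b.com -> 10.0.0.2 (expiry=2+8=10). clock=2
Op 4: insert a.com -> 10.0.0.3 (expiry=2+11=13). clock=2
Op 5: tick 2 -> clock=4.
lookup c.com: present, ip=10.0.0.1 expiry=5 > clock=4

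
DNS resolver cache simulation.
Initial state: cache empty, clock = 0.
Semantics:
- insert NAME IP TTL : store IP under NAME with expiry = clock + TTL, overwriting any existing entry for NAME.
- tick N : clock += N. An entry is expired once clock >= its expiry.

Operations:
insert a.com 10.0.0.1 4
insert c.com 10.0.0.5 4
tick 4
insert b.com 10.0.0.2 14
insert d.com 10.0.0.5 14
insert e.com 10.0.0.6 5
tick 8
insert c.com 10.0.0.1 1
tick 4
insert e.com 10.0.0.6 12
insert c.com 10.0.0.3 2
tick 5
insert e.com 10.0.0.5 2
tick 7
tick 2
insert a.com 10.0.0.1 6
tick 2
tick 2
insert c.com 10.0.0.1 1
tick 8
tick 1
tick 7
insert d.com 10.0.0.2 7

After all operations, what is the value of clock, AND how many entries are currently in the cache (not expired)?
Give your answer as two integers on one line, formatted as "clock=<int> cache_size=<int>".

Op 1: insert a.com -> 10.0.0.1 (expiry=0+4=4). clock=0
Op 2: insert c.com -> 10.0.0.5 (expiry=0+4=4). clock=0
Op 3: tick 4 -> clock=4. purged={a.com,c.com}
Op 4: insert b.com -> 10.0.0.2 (expiry=4+14=18). clock=4
Op 5: insert d.com -> 10.0.0.5 (expiry=4+14=18). clock=4
Op 6: insert e.com -> 10.0.0.6 (expiry=4+5=9). clock=4
Op 7: tick 8 -> clock=12. purged={e.com}
Op 8: insert c.com -> 10.0.0.1 (expiry=12+1=13). clock=12
Op 9: tick 4 -> clock=16. purged={c.com}
Op 10: insert e.com -> 10.0.0.6 (expiry=16+12=28). clock=16
Op 11: insert c.com -> 10.0.0.3 (expiry=16+2=18). clock=16
Op 12: tick 5 -> clock=21. purged={b.com,c.com,d.com}
Op 13: insert e.com -> 10.0.0.5 (expiry=21+2=23). clock=21
Op 14: tick 7 -> clock=28. purged={e.com}
Op 15: tick 2 -> clock=30.
Op 16: insert a.com -> 10.0.0.1 (expiry=30+6=36). clock=30
Op 17: tick 2 -> clock=32.
Op 18: tick 2 -> clock=34.
Op 19: insert c.com -> 10.0.0.1 (expiry=34+1=35). clock=34
Op 20: tick 8 -> clock=42. purged={a.com,c.com}
Op 21: tick 1 -> clock=43.
Op 22: tick 7 -> clock=50.
Op 23: insert d.com -> 10.0.0.2 (expiry=50+7=57). clock=50
Final clock = 50
Final cache (unexpired): {d.com} -> size=1

Answer: clock=50 cache_size=1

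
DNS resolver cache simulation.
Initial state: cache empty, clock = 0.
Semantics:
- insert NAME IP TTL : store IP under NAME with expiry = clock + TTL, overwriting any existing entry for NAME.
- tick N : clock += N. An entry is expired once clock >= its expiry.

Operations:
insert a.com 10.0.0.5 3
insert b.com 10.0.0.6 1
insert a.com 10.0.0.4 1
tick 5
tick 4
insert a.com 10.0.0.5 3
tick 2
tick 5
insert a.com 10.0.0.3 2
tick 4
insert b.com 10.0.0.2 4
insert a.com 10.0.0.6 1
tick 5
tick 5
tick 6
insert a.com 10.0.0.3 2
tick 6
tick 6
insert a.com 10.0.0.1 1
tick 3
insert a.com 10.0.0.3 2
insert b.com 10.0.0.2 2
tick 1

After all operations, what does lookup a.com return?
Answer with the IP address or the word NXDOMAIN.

Op 1: insert a.com -> 10.0.0.5 (expiry=0+3=3). clock=0
Op 2: insert b.com -> 10.0.0.6 (expiry=0+1=1). clock=0
Op 3: insert a.com -> 10.0.0.4 (expiry=0+1=1). clock=0
Op 4: tick 5 -> clock=5. purged={a.com,b.com}
Op 5: tick 4 -> clock=9.
Op 6: insert a.com -> 10.0.0.5 (expiry=9+3=12). clock=9
Op 7: tick 2 -> clock=11.
Op 8: tick 5 -> clock=16. purged={a.com}
Op 9: insert a.com -> 10.0.0.3 (expiry=16+2=18). clock=16
Op 10: tick 4 -> clock=20. purged={a.com}
Op 11: insert b.com -> 10.0.0.2 (expiry=20+4=24). clock=20
Op 12: insert a.com -> 10.0.0.6 (expiry=20+1=21). clock=20
Op 13: tick 5 -> clock=25. purged={a.com,b.com}
Op 14: tick 5 -> clock=30.
Op 15: tick 6 -> clock=36.
Op 16: insert a.com -> 10.0.0.3 (expiry=36+2=38). clock=36
Op 17: tick 6 -> clock=42. purged={a.com}
Op 18: tick 6 -> clock=48.
Op 19: insert a.com -> 10.0.0.1 (expiry=48+1=49). clock=48
Op 20: tick 3 -> clock=51. purged={a.com}
Op 21: insert a.com -> 10.0.0.3 (expiry=51+2=53). clock=51
Op 22: insert b.com -> 10.0.0.2 (expiry=51+2=53). clock=51
Op 23: tick 1 -> clock=52.
lookup a.com: present, ip=10.0.0.3 expiry=53 > clock=52

Answer: 10.0.0.3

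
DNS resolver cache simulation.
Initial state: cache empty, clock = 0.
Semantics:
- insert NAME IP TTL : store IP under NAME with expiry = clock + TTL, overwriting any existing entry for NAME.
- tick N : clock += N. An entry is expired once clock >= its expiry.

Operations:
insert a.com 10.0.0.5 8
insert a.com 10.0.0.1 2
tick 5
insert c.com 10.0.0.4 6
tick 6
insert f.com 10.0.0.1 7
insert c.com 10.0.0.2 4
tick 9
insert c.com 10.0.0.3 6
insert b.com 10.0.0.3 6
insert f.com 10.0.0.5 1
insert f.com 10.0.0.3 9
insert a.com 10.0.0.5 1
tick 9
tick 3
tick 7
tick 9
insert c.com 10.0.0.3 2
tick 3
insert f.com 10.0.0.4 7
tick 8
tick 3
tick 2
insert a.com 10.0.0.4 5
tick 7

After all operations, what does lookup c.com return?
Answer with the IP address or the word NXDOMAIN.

Answer: NXDOMAIN

Derivation:
Op 1: insert a.com -> 10.0.0.5 (expiry=0+8=8). clock=0
Op 2: insert a.com -> 10.0.0.1 (expiry=0+2=2). clock=0
Op 3: tick 5 -> clock=5. purged={a.com}
Op 4: insert c.com -> 10.0.0.4 (expiry=5+6=11). clock=5
Op 5: tick 6 -> clock=11. purged={c.com}
Op 6: insert f.com -> 10.0.0.1 (expiry=11+7=18). clock=11
Op 7: insert c.com -> 10.0.0.2 (expiry=11+4=15). clock=11
Op 8: tick 9 -> clock=20. purged={c.com,f.com}
Op 9: insert c.com -> 10.0.0.3 (expiry=20+6=26). clock=20
Op 10: insert b.com -> 10.0.0.3 (expiry=20+6=26). clock=20
Op 11: insert f.com -> 10.0.0.5 (expiry=20+1=21). clock=20
Op 12: insert f.com -> 10.0.0.3 (expiry=20+9=29). clock=20
Op 13: insert a.com -> 10.0.0.5 (expiry=20+1=21). clock=20
Op 14: tick 9 -> clock=29. purged={a.com,b.com,c.com,f.com}
Op 15: tick 3 -> clock=32.
Op 16: tick 7 -> clock=39.
Op 17: tick 9 -> clock=48.
Op 18: insert c.com -> 10.0.0.3 (expiry=48+2=50). clock=48
Op 19: tick 3 -> clock=51. purged={c.com}
Op 20: insert f.com -> 10.0.0.4 (expiry=51+7=58). clock=51
Op 21: tick 8 -> clock=59. purged={f.com}
Op 22: tick 3 -> clock=62.
Op 23: tick 2 -> clock=64.
Op 24: insert a.com -> 10.0.0.4 (expiry=64+5=69). clock=64
Op 25: tick 7 -> clock=71. purged={a.com}
lookup c.com: not in cache (expired or never inserted)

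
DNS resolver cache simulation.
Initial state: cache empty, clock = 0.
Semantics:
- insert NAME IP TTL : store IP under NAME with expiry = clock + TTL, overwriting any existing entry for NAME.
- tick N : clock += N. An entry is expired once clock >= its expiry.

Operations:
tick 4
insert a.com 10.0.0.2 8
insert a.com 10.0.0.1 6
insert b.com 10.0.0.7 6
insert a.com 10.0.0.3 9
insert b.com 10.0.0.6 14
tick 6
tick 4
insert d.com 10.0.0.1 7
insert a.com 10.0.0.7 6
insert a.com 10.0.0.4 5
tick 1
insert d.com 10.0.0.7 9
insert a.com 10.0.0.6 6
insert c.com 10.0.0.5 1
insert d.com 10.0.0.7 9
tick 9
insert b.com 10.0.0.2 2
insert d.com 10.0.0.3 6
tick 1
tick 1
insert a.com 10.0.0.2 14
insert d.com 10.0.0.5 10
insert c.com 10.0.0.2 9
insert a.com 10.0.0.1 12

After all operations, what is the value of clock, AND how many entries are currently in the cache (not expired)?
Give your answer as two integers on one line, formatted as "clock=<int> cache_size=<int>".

Op 1: tick 4 -> clock=4.
Op 2: insert a.com -> 10.0.0.2 (expiry=4+8=12). clock=4
Op 3: insert a.com -> 10.0.0.1 (expiry=4+6=10). clock=4
Op 4: insert b.com -> 10.0.0.7 (expiry=4+6=10). clock=4
Op 5: insert a.com -> 10.0.0.3 (expiry=4+9=13). clock=4
Op 6: insert b.com -> 10.0.0.6 (expiry=4+14=18). clock=4
Op 7: tick 6 -> clock=10.
Op 8: tick 4 -> clock=14. purged={a.com}
Op 9: insert d.com -> 10.0.0.1 (expiry=14+7=21). clock=14
Op 10: insert a.com -> 10.0.0.7 (expiry=14+6=20). clock=14
Op 11: insert a.com -> 10.0.0.4 (expiry=14+5=19). clock=14
Op 12: tick 1 -> clock=15.
Op 13: insert d.com -> 10.0.0.7 (expiry=15+9=24). clock=15
Op 14: insert a.com -> 10.0.0.6 (expiry=15+6=21). clock=15
Op 15: insert c.com -> 10.0.0.5 (expiry=15+1=16). clock=15
Op 16: insert d.com -> 10.0.0.7 (expiry=15+9=24). clock=15
Op 17: tick 9 -> clock=24. purged={a.com,b.com,c.com,d.com}
Op 18: insert b.com -> 10.0.0.2 (expiry=24+2=26). clock=24
Op 19: insert d.com -> 10.0.0.3 (expiry=24+6=30). clock=24
Op 20: tick 1 -> clock=25.
Op 21: tick 1 -> clock=26. purged={b.com}
Op 22: insert a.com -> 10.0.0.2 (expiry=26+14=40). clock=26
Op 23: insert d.com -> 10.0.0.5 (expiry=26+10=36). clock=26
Op 24: insert c.com -> 10.0.0.2 (expiry=26+9=35). clock=26
Op 25: insert a.com -> 10.0.0.1 (expiry=26+12=38). clock=26
Final clock = 26
Final cache (unexpired): {a.com,c.com,d.com} -> size=3

Answer: clock=26 cache_size=3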